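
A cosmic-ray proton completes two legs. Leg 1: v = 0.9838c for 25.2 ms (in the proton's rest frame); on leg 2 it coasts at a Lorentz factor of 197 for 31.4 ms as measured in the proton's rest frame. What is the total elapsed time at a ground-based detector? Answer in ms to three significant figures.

Leg 1: γ = 1/√(1 − 0.9838²) = 1/√0.03214 = 5.578; Δt_1 = 5.578 × 25.2 = 140.6 ms.
Leg 2: γ = 197; Δt_2 = 197.0 × 31.4 = 6186 ms.
Total: 140.6 + 6186 ms.

Δt = 6330 ms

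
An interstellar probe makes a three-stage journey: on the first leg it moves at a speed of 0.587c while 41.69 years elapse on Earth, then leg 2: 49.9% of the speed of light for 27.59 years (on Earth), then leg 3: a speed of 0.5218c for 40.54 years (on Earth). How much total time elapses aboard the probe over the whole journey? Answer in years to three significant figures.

τ = 92.2 years

Leg 1: γ = 1/√(1 − 0.587²) = 1/√0.6554 = 1.235; τ_1 = 41.69/1.235 = 33.75 years.
Leg 2: β = 0.499; γ = 1/√(1 − 0.499²) = 1/√0.7510 = 1.154; τ_2 = 27.59/1.154 = 23.91 years.
Leg 3: γ = 1/√(1 − 0.5218²) = 1/√0.7277 = 1.172; τ_3 = 40.54/1.172 = 34.58 years.
Total: 33.75 + 23.91 + 34.58 years.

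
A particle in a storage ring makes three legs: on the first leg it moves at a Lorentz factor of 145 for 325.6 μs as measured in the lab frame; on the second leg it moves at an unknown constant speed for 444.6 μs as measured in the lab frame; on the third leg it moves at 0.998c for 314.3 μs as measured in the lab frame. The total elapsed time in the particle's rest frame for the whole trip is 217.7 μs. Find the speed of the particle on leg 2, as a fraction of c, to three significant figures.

β = 0.898

Leg 1: γ = 145; τ_1 = 325.6/145.0 = 2.246 μs.
Leg 2: speed unknown; τ_2 = 444.6/γ_2.
Leg 3: γ = 1/√(1 − 0.998²) = 1/√0.003996 = 15.82; τ_3 = 314.3/15.82 = 19.87 μs.
Total proper time: 2.246 + τ_2 + 19.87 = 217.7, so τ_2 = 217.7 − 22.11 = 195.6 μs.
γ_2 = 444.6/195.6 = 2.273; β = √(1 − 1/γ²) = √0.8065.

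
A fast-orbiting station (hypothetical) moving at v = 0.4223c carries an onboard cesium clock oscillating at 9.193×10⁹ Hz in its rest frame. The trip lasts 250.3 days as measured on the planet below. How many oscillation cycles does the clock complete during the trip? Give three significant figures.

N = 1.80×10¹⁷

γ = 1/√(1 − 0.4223²) = 1/√0.8217 = 1.103
The oscillator's own cycle count is N = f × τ where τ is the proper time aboard the station. τ = Δt/γ = 250.3/1.103 = 226.9 days = 1.960×10⁷ s.
N = 9.193×10⁹ × 1.960×10⁷ = 1.802×10¹⁷.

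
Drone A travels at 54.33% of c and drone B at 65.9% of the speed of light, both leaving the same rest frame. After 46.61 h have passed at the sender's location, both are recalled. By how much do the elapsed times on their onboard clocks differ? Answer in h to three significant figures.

A: β = 0.5433; γ = 1/√(1 − 0.5433²) = 1/√0.7048 = 1.191; τ_A = 46.61/1.191 = 39.13 h.
B: β = 0.659; γ = 1/√(1 − 0.659²) = 1/√0.5657 = 1.330; τ_B = 46.61/1.330 = 35.06 h.

|τ_A − τ_B| = 4.07 h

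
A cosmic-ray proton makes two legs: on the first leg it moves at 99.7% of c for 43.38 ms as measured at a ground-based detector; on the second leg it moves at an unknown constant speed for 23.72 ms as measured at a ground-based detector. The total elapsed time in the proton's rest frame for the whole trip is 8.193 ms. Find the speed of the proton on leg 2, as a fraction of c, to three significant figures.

Leg 1: β = 0.997; γ = 1/√(1 − 0.997²) = 1/√0.005991 = 12.92; τ_1 = 43.38/12.92 = 3.358 ms.
Leg 2: speed unknown; τ_2 = 23.72/γ_2.
Total proper time: 3.358 + τ_2 = 8.193, so τ_2 = 8.193 − 3.358 = 4.835 ms.
γ_2 = 23.72/4.835 = 4.906; β = √(1 − 1/γ²) = √0.9584.

β = 0.979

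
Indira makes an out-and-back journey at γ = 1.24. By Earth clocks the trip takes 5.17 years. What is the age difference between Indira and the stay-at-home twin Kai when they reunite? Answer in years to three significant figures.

γ = 1.24
Indira's elapsed proper time: τ = 5.17/1.240 = 4.169 years.
Age gap = Δt − τ = 5.17 − 4.169 years.

Δt − τ = 1.00 years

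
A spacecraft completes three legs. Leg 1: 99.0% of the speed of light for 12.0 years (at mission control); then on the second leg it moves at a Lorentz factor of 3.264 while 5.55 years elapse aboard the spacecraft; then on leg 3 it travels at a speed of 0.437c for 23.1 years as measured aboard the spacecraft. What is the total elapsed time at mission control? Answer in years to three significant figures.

Leg 1: 12.0 years is already measured at mission control.
Leg 2: γ = 3.264; Δt_2 = 3.264 × 5.55 = 18.12 years.
Leg 3: γ = 1/√(1 − 0.437²) = 1/√0.8090 = 1.112; Δt_3 = 1.112 × 23.1 = 25.68 years.
Total: 12.00 + 18.12 + 25.68 years.

Δt = 55.8 years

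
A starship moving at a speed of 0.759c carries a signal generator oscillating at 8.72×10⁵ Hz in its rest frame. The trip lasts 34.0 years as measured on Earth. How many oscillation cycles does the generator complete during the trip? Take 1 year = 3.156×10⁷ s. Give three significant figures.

γ = 1/√(1 − 0.759²) = 1/√0.4239 = 1.536
The oscillator's own cycle count is N = f × τ where τ is the proper time on the ship. τ = Δt/γ = 34.0/1.536 = 22.14 years = 6.986×10⁸ s.
N = 8.72×10⁵ × 6.986×10⁸ = 6.092×10¹⁴.

N = 6.09×10¹⁴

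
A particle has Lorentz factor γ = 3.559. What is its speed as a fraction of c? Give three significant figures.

β = √(1 − 1/γ²) = √(1 − 1/3.559²) = √(1 − 0.07895) = √0.9211

β = 0.960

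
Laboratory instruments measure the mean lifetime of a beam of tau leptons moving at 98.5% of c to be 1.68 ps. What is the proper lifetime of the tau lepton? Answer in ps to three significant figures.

τ₀ = 0.290 ps

β = 0.985; γ = 1/√(1 − 0.985²) = 1/√0.02977 = 5.795
The lab-frame lifetime is the dilated interval; the proper lifetime is τ₀ = Δt/γ = 1.68/5.795 ps.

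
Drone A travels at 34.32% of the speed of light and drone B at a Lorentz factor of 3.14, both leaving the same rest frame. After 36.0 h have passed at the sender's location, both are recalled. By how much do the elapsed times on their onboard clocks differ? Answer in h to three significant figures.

|τ_A − τ_B| = 22.3 h

A: β = 0.3432; γ = 1/√(1 − 0.3432²) = 1/√0.8822 = 1.065; τ_A = 36.0/1.065 = 33.81 h.
B: γ = 3.14; τ_B = 36.0/3.140 = 11.46 h.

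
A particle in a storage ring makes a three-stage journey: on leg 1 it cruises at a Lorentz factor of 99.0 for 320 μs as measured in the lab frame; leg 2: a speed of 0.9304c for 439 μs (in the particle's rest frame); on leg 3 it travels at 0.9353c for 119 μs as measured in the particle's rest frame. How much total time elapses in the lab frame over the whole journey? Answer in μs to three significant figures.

Δt = 1850 μs

Leg 1: 320 μs is already measured in the lab frame.
Leg 2: γ = 1/√(1 − 0.9304²) = 1/√0.1344 = 2.728; Δt_2 = 2.728 × 439 = 1198 μs.
Leg 3: γ = 1/√(1 − 0.9353²) = 1/√0.1252 = 2.826; Δt_3 = 2.826 × 119 = 336.3 μs.
Total: 320.0 + 1198 + 336.3 μs.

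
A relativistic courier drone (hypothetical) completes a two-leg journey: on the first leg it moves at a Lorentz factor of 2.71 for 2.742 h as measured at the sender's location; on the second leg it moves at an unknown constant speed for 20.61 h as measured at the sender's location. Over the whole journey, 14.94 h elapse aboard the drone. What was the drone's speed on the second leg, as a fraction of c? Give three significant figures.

β = 0.737

Leg 1: γ = 2.71; τ_1 = 2.742/2.710 = 1.012 h.
Leg 2: speed unknown; τ_2 = 20.61/γ_2.
Total proper time: 1.012 + τ_2 = 14.94, so τ_2 = 14.94 − 1.012 = 13.93 h.
γ_2 = 20.61/13.93 = 1.480; β = √(1 − 1/γ²) = √0.5433.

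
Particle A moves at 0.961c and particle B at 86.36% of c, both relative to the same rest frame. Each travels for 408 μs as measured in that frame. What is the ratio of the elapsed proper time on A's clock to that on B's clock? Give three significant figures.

τ_A/τ_B = 0.549

A: γ = 1/√(1 − 0.961²) = 1/√0.07648 = 3.616. B: β = 0.8636; γ = 1/√(1 − 0.8636²) = 1/√0.2542 = 1.983.
τ_A/τ_B = γ_B/γ_A = 1.983/3.616 = 0.5485, so τ_A/τ_B = 0.5485.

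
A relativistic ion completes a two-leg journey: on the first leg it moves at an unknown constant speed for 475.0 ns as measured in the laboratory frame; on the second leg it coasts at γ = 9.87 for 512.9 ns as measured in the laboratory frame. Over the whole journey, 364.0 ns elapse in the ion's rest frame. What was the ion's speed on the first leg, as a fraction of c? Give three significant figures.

Leg 1: speed unknown; τ_1 = 475.0/γ_1.
Leg 2: γ = 9.87; τ_2 = 512.9/9.870 = 51.97 ns.
Total proper time: τ_1 + 51.97 = 364.0, so τ_1 = 364.0 − 51.97 = 312.0 ns.
γ_1 = 475.0/312.0 = 1.522; β = √(1 − 1/γ²) = √0.5685.

β = 0.754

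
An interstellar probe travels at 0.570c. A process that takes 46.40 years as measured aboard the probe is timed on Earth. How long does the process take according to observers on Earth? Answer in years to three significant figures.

γ = 1/√(1 − 0.570²) = 1/√0.6751 = 1.217
The interval measured aboard the probe is the proper time (both events occur at the same place in that frame); the lab-frame interval is Δt = γτ = 1.217 × 46.40 years.

Δt = 56.5 years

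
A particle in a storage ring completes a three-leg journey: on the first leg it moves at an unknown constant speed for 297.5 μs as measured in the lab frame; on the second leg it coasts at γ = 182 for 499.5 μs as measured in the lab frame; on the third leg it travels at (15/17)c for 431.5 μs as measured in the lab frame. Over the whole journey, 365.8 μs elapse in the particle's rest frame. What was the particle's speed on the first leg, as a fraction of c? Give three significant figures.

Leg 1: speed unknown; τ_1 = 297.5/γ_1.
Leg 2: γ = 182; τ_2 = 499.5/182.0 = 2.745 μs.
Leg 3: γ = 1/√(1 − (15/17)²) = 17/8 = 2.125; τ_3 = 431.5/2.125 = 203.1 μs.
Total proper time: τ_1 + 2.745 + 203.1 = 365.8, so τ_1 = 365.8 − 205.8 = 160.0 μs.
γ_1 = 297.5/160.0 = 1.859; β = √(1 − 1/γ²) = √0.7108.

β = 0.843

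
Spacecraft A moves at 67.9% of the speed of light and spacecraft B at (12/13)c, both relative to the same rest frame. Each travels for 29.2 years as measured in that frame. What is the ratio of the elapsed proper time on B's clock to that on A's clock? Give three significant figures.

τ_B/τ_A = 0.524

A: β = 0.679; γ = 1/√(1 − 0.679²) = 1/√0.5390 = 1.362. B: γ = 1/√(1 − (12/13)²) = 13/5 = 2.600.
τ_A/τ_B = γ_B/γ_A = 2.600/1.362 = 1.909, so τ_B/τ_A = 0.5239.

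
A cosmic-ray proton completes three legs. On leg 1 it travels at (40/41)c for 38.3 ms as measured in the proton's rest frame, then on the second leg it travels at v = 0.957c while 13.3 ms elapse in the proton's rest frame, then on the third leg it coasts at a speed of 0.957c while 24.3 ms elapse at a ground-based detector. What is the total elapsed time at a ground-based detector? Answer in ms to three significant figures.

Leg 1: γ = 1/√(1 − (40/41)²) = 41/9 ≈ 4.556; Δt_1 = 4.556 × 38.3 = 174.5 ms.
Leg 2: γ = 1/√(1 − 0.957²) = 1/√0.08415 = 3.447; Δt_2 = 3.447 × 13.3 = 45.85 ms.
Leg 3: 24.3 ms is already measured at a ground-based detector.
Total: 174.5 + 45.85 + 24.30 ms.

Δt = 245 ms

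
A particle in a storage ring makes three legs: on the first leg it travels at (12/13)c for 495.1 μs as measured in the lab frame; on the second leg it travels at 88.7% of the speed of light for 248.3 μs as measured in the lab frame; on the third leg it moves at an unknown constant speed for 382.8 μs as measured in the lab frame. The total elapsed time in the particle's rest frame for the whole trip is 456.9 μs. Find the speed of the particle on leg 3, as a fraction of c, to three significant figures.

Leg 1: γ = 1/√(1 − (12/13)²) = 13/5 = 2.600; τ_1 = 495.1/2.600 = 190.4 μs.
Leg 2: β = 0.887; γ = 1/√(1 − 0.887²) = 1/√0.2132 = 2.166; τ_2 = 248.3/2.166 = 114.7 μs.
Leg 3: speed unknown; τ_3 = 382.8/γ_3.
Total proper time: 190.4 + 114.7 + τ_3 = 456.9, so τ_3 = 456.9 − 305.1 = 151.8 μs.
γ_3 = 382.8/151.8 = 2.521; β = √(1 − 1/γ²) = √0.8427.

β = 0.918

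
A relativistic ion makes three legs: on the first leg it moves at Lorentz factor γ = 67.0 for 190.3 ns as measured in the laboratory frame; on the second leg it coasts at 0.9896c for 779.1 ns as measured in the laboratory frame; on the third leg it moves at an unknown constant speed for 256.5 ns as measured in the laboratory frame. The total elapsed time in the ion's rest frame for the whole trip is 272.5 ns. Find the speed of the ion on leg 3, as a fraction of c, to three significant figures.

β = 0.789

Leg 1: γ = 67.0; τ_1 = 190.3/67.00 = 2.840 ns.
Leg 2: γ = 1/√(1 − 0.9896²) = 1/√0.02069 = 6.952; τ_2 = 779.1/6.952 = 112.1 ns.
Leg 3: speed unknown; τ_3 = 256.5/γ_3.
Total proper time: 2.840 + 112.1 + τ_3 = 272.5, so τ_3 = 272.5 − 114.9 = 157.6 ns.
γ_3 = 256.5/157.6 = 1.628; β = √(1 − 1/γ²) = √0.6225.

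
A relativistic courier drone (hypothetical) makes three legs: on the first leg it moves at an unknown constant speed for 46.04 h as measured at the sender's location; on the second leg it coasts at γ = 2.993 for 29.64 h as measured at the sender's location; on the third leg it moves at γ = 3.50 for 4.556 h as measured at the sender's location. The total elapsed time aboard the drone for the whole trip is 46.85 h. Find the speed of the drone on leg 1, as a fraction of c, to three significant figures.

Leg 1: speed unknown; τ_1 = 46.04/γ_1.
Leg 2: γ = 2.993; τ_2 = 29.64/2.993 = 9.903 h.
Leg 3: γ = 3.50; τ_3 = 4.556/3.500 = 1.302 h.
Total proper time: τ_1 + 9.903 + 1.302 = 46.85, so τ_1 = 46.85 − 11.20 = 35.65 h.
γ_1 = 46.04/35.65 = 1.292; β = √(1 − 1/γ²) = √0.4006.

β = 0.633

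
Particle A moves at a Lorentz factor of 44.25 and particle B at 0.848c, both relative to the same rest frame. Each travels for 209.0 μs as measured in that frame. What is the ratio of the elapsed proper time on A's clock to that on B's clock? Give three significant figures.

τ_A/τ_B = 0.0426

A: γ = 44.25. B: γ = 1/√(1 − 0.848²) = 1/√0.2809 = 1.887.
τ_A/τ_B = γ_B/γ_A = 1.887/44.25 = 0.04264, so τ_A/τ_B = 0.04264.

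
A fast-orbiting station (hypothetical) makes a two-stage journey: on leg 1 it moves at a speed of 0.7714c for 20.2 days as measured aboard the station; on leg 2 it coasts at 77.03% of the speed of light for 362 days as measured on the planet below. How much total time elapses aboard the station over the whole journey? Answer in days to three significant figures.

τ = 251 days

Leg 1: 20.2 days is already measured aboard the station.
Leg 2: β = 0.7703; γ = 1/√(1 − 0.7703²) = 1/√0.4066 = 1.568; τ_2 = 362/1.568 = 230.8 days.
Total: 20.20 + 230.8 days.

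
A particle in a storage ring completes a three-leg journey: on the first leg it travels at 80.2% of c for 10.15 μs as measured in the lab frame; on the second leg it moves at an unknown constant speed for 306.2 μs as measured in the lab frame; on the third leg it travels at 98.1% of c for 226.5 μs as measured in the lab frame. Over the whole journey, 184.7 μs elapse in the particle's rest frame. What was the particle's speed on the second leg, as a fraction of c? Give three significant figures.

Leg 1: β = 0.802; γ = 1/√(1 − 0.802²) = 1/√0.3568 = 1.674; τ_1 = 10.15/1.674 = 6.063 μs.
Leg 2: speed unknown; τ_2 = 306.2/γ_2.
Leg 3: β = 0.981; γ = 1/√(1 − 0.981²) = 1/√0.03764 = 5.154; τ_3 = 226.5/5.154 = 43.94 μs.
Total proper time: 6.063 + τ_2 + 43.94 = 184.7, so τ_2 = 184.7 − 50.01 = 134.7 μs.
γ_2 = 306.2/134.7 = 2.273; β = √(1 − 1/γ²) = √0.8065.

β = 0.898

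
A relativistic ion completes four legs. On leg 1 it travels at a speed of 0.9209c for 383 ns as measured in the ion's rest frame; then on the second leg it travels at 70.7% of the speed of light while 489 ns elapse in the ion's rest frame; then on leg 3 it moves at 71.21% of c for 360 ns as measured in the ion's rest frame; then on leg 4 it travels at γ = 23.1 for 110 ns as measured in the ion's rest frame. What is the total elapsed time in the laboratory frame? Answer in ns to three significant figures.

Leg 1: γ = 1/√(1 − 0.9209²) = 1/√0.1519 = 2.565; Δt_1 = 2.565 × 383 = 982.6 ns.
Leg 2: β = 0.707; γ = 1/√(1 − 0.707²) = 1/√0.5002 = 1.414; Δt_2 = 1.414 × 489 = 691.4 ns.
Leg 3: β = 0.7121; γ = 1/√(1 − 0.7121²) = 1/√0.4929 = 1.424; Δt_3 = 1.424 × 360 = 512.8 ns.
Leg 4: γ = 23.1; Δt_4 = 23.10 × 110 = 2541 ns.
Total: 982.6 + 691.4 + 512.8 + 2541 ns.

Δt = 4730 ns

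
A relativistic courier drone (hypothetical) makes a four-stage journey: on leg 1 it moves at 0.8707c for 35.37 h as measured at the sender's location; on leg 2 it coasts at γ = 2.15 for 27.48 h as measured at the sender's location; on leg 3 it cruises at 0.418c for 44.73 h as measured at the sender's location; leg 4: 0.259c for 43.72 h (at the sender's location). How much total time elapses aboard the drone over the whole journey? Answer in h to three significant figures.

Leg 1: γ = 1/√(1 − 0.8707²) = 1/√0.2419 = 2.033; τ_1 = 35.37/2.033 = 17.40 h.
Leg 2: γ = 2.15; τ_2 = 27.48/2.150 = 12.78 h.
Leg 3: γ = 1/√(1 − 0.418²) = 1/√0.8253 = 1.101; τ_3 = 44.73/1.101 = 40.63 h.
Leg 4: γ = 1/√(1 − 0.259²) = 1/√0.9329 = 1.035; τ_4 = 43.72/1.035 = 42.23 h.
Total: 17.40 + 12.78 + 40.63 + 42.23 h.

τ = 113 h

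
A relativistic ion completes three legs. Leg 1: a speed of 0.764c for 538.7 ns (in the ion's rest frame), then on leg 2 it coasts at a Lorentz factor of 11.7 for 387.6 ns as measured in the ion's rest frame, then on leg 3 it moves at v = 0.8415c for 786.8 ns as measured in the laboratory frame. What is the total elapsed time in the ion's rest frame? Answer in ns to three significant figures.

τ = 1350 ns

Leg 1: 538.7 ns is already measured in the ion's rest frame.
Leg 2: 387.6 ns is already measured in the ion's rest frame.
Leg 3: γ = 1/√(1 − 0.8415²) = 1/√0.2919 = 1.851; τ_3 = 786.8/1.851 = 425.1 ns.
Total: 538.7 + 387.6 + 425.1 ns.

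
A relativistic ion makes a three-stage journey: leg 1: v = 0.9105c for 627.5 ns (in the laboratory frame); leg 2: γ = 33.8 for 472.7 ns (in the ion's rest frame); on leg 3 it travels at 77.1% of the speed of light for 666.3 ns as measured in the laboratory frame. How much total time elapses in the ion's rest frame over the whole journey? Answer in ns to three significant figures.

Leg 1: γ = 1/√(1 − 0.9105²) = 1/√0.1710 = 2.418; τ_1 = 627.5/2.418 = 259.5 ns.
Leg 2: 472.7 ns is already measured in the ion's rest frame.
Leg 3: β = 0.771; γ = 1/√(1 − 0.771²) = 1/√0.4056 = 1.570; τ_3 = 666.3/1.570 = 424.3 ns.
Total: 259.5 + 472.7 + 424.3 ns.

τ = 1160 ns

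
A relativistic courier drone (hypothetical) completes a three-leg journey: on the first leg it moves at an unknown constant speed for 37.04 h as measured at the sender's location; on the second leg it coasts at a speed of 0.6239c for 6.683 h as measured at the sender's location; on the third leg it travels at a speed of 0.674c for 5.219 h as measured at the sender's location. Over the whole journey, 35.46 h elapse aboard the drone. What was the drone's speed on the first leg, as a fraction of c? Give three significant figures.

β = 0.702

Leg 1: speed unknown; τ_1 = 37.04/γ_1.
Leg 2: γ = 1/√(1 − 0.6239²) = 1/√0.6107 = 1.280; τ_2 = 6.683/1.280 = 5.223 h.
Leg 3: γ = 1/√(1 − 0.674²) = 1/√0.5457 = 1.354; τ_3 = 5.219/1.354 = 3.855 h.
Total proper time: τ_1 + 5.223 + 3.855 = 35.46, so τ_1 = 35.46 − 9.078 = 26.38 h.
γ_1 = 37.04/26.38 = 1.404; β = √(1 − 1/γ²) = √0.4927.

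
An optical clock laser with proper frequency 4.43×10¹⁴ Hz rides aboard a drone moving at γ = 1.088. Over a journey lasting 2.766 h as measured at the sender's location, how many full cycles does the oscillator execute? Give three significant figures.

N = 4.05×10¹⁸

γ = 1.088
The oscillator's own cycle count is N = f × τ where τ is the proper time aboard the drone. τ = Δt/γ = 2.766/1.088 = 2.542 h = 9.152×10³ s.
N = 4.43×10¹⁴ × 9.152×10³ = 4.054×10¹⁸.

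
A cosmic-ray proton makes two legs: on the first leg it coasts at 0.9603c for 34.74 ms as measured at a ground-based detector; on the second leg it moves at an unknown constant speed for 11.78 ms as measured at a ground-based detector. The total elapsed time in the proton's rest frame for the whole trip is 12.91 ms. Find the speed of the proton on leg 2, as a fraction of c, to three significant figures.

Leg 1: γ = 1/√(1 − 0.9603²) = 1/√0.07782 = 3.585; τ_1 = 34.74/3.585 = 9.691 ms.
Leg 2: speed unknown; τ_2 = 11.78/γ_2.
Total proper time: 9.691 + τ_2 = 12.91, so τ_2 = 12.91 − 9.691 = 3.219 ms.
γ_2 = 11.78/3.219 = 3.660; β = √(1 − 1/γ²) = √0.9253.

β = 0.962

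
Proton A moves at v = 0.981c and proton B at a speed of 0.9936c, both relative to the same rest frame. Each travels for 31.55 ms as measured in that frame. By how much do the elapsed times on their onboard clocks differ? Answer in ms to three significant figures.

|τ_A − τ_B| = 2.56 ms

A: γ = 1/√(1 − 0.981²) = 1/√0.03764 = 5.154; τ_A = 31.55/5.154 = 6.121 ms.
B: γ = 1/√(1 − 0.9936²) = 1/√0.01276 = 8.853; τ_B = 31.55/8.853 = 3.564 ms.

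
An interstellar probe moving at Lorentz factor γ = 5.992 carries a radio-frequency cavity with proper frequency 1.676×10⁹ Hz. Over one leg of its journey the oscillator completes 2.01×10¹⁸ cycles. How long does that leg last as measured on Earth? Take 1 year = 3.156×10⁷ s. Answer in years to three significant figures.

γ = 5.992
Proper time for N cycles: τ = N/f = 2.01×10¹⁸/(1.676×10⁹) = 1.199×10⁹ s = 38.00 years.
Lab-frame duration Δt = γτ = 5.992 × 38.00 = 227.7 years.

Δt = 228 years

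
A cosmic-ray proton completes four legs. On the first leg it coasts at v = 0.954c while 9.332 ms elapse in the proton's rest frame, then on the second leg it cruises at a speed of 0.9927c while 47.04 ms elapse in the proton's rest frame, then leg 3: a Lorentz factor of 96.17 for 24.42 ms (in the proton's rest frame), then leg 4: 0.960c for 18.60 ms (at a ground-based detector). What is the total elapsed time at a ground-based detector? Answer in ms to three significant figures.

Δt = 2790 ms

Leg 1: γ = 1/√(1 − 0.954²) = 1/√0.08988 = 3.335; Δt_1 = 3.335 × 9.332 = 31.13 ms.
Leg 2: γ = 1/√(1 − 0.9927²) = 1/√0.01455 = 8.291; Δt_2 = 8.291 × 47.04 = 390.0 ms.
Leg 3: γ = 96.17; Δt_3 = 96.17 × 24.42 = 2348 ms.
Leg 4: 18.60 ms is already measured at a ground-based detector.
Total: 31.13 + 390.0 + 2348 + 18.60 ms.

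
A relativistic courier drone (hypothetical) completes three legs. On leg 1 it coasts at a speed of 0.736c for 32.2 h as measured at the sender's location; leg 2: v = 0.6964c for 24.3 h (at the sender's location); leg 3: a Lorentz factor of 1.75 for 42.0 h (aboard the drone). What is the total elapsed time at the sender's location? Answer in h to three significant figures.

Δt = 130 h

Leg 1: 32.2 h is already measured at the sender's location.
Leg 2: 24.3 h is already measured at the sender's location.
Leg 3: γ = 1.75; Δt_3 = 1.750 × 42.0 = 73.50 h.
Total: 32.20 + 24.30 + 73.50 h.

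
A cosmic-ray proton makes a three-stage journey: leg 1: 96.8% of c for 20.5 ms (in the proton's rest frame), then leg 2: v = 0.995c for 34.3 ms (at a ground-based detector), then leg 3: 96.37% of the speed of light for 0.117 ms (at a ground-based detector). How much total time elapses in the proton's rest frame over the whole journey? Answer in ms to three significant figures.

τ = 24.0 ms

Leg 1: 20.5 ms is already measured in the proton's rest frame.
Leg 2: γ = 1/√(1 − 0.995²) = 1/√0.009975 = 10.01; τ_2 = 34.3/10.01 = 3.426 ms.
Leg 3: β = 0.9637; γ = 1/√(1 − 0.9637²) = 1/√0.07128 = 3.745; τ_3 = 0.117/3.745 = 0.03124 ms.
Total: 20.50 + 3.426 + 0.03124 ms.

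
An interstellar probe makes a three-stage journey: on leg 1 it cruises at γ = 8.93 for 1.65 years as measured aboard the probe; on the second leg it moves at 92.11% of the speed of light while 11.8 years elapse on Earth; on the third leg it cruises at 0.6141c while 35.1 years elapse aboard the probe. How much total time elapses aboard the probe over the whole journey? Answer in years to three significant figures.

τ = 41.3 years

Leg 1: 1.65 years is already measured aboard the probe.
Leg 2: β = 0.9211; γ = 1/√(1 − 0.9211²) = 1/√0.1516 = 2.569; τ_2 = 11.8/2.569 = 4.594 years.
Leg 3: 35.1 years is already measured aboard the probe.
Total: 1.650 + 4.594 + 35.10 years.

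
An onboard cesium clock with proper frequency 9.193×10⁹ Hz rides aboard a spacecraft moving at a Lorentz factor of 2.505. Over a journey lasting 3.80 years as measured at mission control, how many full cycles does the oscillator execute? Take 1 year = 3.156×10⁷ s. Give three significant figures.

N = 4.40×10¹⁷

γ = 2.505
The oscillator's own cycle count is N = f × τ where τ is the proper time aboard the spacecraft. τ = Δt/γ = 3.80/2.505 = 1.517 years = 4.788×10⁷ s.
N = 9.193×10⁹ × 4.788×10⁷ = 4.401×10¹⁷.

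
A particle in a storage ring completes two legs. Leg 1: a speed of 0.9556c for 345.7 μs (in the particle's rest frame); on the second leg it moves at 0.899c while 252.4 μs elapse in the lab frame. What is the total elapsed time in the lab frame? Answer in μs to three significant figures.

Leg 1: γ = 1/√(1 − 0.9556²) = 1/√0.08683 = 3.394; Δt_1 = 3.394 × 345.7 = 1173 μs.
Leg 2: 252.4 μs is already measured in the lab frame.
Total: 1173 + 252.4 μs.

Δt = 1430 μs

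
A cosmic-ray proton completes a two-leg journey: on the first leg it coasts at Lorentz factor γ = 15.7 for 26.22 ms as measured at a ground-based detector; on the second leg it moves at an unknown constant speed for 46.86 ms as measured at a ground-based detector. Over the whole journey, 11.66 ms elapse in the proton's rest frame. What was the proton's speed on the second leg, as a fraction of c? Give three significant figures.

Leg 1: γ = 15.7; τ_1 = 26.22/15.70 = 1.670 ms.
Leg 2: speed unknown; τ_2 = 46.86/γ_2.
Total proper time: 1.670 + τ_2 = 11.66, so τ_2 = 11.66 − 1.670 = 9.990 ms.
γ_2 = 46.86/9.990 = 4.691; β = √(1 − 1/γ²) = √0.9546.

β = 0.977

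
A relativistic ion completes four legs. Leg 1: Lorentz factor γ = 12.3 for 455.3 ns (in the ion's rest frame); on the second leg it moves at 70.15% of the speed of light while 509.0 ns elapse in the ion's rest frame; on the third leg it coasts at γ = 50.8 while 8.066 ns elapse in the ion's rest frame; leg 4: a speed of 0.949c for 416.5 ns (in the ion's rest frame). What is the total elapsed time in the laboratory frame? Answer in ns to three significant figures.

Leg 1: γ = 12.3; Δt_1 = 12.30 × 455.3 = 5600 ns.
Leg 2: β = 0.7015; γ = 1/√(1 − 0.7015²) = 1/√0.5079 = 1.403; Δt_2 = 1.403 × 509.0 = 714.2 ns.
Leg 3: γ = 50.8; Δt_3 = 50.80 × 8.066 = 409.8 ns.
Leg 4: γ = 1/√(1 − 0.949²) = 1/√0.09940 = 3.172; Δt_4 = 3.172 × 416.5 = 1321 ns.
Total: 5600 + 714.2 + 409.8 + 1321 ns.

Δt = 8050 ns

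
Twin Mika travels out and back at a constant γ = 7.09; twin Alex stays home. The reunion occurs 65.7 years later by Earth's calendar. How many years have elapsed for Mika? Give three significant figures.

γ = 7.09
Mika's clock measures proper time along the trip: τ = Δt/γ = 65.7/7.090 years.

τ = 9.27 years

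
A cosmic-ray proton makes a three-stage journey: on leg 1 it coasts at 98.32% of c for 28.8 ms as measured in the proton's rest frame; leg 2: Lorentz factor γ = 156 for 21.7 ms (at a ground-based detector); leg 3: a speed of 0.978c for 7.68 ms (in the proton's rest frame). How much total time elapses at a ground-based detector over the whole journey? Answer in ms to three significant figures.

Leg 1: β = 0.9832; γ = 1/√(1 − 0.9832²) = 1/√0.03332 = 5.479; Δt_1 = 5.479 × 28.8 = 157.8 ms.
Leg 2: 21.7 ms is already measured at a ground-based detector.
Leg 3: γ = 1/√(1 − 0.978²) = 1/√0.04352 = 4.794; Δt_3 = 4.794 × 7.68 = 36.82 ms.
Total: 157.8 + 21.70 + 36.82 ms.

Δt = 216 ms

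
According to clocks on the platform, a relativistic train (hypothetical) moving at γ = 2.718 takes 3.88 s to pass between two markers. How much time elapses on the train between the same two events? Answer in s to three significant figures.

γ = 2.718
The interval measured on the platform is the dilated one; the clock on the train measures the proper time τ = Δt/γ = 3.88/2.718 s.

τ = 1.43 s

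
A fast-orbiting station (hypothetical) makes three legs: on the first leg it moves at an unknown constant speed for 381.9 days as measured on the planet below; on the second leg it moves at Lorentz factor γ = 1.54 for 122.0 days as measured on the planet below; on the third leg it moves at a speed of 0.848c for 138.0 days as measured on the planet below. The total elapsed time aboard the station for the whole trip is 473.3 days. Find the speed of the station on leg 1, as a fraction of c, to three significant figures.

β = 0.542

Leg 1: speed unknown; τ_1 = 381.9/γ_1.
Leg 2: γ = 1.54; τ_2 = 122.0/1.540 = 79.22 days.
Leg 3: γ = 1/√(1 − 0.848²) = 1/√0.2809 = 1.887; τ_3 = 138.0/1.887 = 73.14 days.
Total proper time: τ_1 + 79.22 + 73.14 = 473.3, so τ_1 = 473.3 − 152.4 = 320.9 days.
γ_1 = 381.9/320.9 = 1.190; β = √(1 − 1/γ²) = √0.2938.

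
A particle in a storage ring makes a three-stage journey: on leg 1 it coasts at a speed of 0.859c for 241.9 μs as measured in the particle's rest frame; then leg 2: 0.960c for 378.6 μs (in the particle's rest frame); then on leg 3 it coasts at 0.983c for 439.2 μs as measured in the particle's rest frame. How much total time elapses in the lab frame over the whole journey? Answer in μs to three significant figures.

Leg 1: γ = 1/√(1 − 0.859²) = 1/√0.2621 = 1.953; Δt_1 = 1.953 × 241.9 = 472.5 μs.
Leg 2: γ = 1/√(1 − 0.960²) = 25/7 ≈ 3.571; Δt_2 = 3.571 × 378.6 = 1352 μs.
Leg 3: γ = 1/√(1 − 0.983²) = 1/√0.03371 = 5.446; Δt_3 = 5.446 × 439.2 = 2392 μs.
Total: 472.5 + 1352 + 2392 μs.

Δt = 4220 μs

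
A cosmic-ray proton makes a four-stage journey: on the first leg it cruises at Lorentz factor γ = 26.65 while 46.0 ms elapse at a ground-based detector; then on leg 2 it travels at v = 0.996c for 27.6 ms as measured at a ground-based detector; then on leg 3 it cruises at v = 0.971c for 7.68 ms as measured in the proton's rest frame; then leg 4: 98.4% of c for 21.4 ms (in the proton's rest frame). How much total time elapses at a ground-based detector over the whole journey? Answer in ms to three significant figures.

Δt = 226 ms

Leg 1: 46.0 ms is already measured at a ground-based detector.
Leg 2: 27.6 ms is already measured at a ground-based detector.
Leg 3: γ = 1/√(1 − 0.971²) = 1/√0.05716 = 4.183; Δt_3 = 4.183 × 7.68 = 32.12 ms.
Leg 4: β = 0.984; γ = 1/√(1 − 0.984²) = 1/√0.03174 = 5.613; Δt_4 = 5.613 × 21.4 = 120.1 ms.
Total: 46.00 + 27.60 + 32.12 + 120.1 ms.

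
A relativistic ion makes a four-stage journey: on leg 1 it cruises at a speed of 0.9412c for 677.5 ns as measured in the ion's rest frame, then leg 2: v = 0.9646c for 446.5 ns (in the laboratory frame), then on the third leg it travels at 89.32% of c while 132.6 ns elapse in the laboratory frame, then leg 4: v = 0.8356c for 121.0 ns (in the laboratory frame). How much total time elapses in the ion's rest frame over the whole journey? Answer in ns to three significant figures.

τ = 921 ns

Leg 1: 677.5 ns is already measured in the ion's rest frame.
Leg 2: γ = 1/√(1 − 0.9646²) = 1/√0.06955 = 3.792; τ_2 = 446.5/3.792 = 117.7 ns.
Leg 3: β = 0.8932; γ = 1/√(1 − 0.8932²) = 1/√0.2022 = 2.224; τ_3 = 132.6/2.224 = 59.62 ns.
Leg 4: γ = 1/√(1 − 0.8356²) = 1/√0.3018 = 1.820; τ_4 = 121.0/1.820 = 66.47 ns.
Total: 677.5 + 117.7 + 59.62 + 66.47 ns.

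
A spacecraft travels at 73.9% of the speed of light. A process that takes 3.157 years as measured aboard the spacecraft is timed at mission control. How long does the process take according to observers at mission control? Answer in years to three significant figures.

β = 0.739; γ = 1/√(1 − 0.739²) = 1/√0.4539 = 1.484
The interval measured aboard the spacecraft is the proper time (both events occur at the same place in that frame); the lab-frame interval is Δt = γτ = 1.484 × 3.157 years.

Δt = 4.69 years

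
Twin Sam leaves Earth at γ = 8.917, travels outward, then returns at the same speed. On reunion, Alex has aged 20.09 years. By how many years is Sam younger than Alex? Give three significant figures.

Δt − τ = 17.8 years

γ = 8.917
Sam's elapsed proper time: τ = 20.09/8.917 = 2.253 years.
Age gap = Δt − τ = 20.09 − 2.253 years.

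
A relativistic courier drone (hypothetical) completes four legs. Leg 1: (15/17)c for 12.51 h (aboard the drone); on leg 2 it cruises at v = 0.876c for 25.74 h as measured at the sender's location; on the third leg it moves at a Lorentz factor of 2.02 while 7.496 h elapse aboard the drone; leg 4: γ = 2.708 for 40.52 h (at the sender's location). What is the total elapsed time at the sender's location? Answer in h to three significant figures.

Δt = 108 h

Leg 1: γ = 1/√(1 − (15/17)²) = 17/8 = 2.125; Δt_1 = 2.125 × 12.51 = 26.58 h.
Leg 2: 25.74 h is already measured at the sender's location.
Leg 3: γ = 2.02; Δt_3 = 2.020 × 7.496 = 15.14 h.
Leg 4: 40.52 h is already measured at the sender's location.
Total: 26.58 + 25.74 + 15.14 + 40.52 h.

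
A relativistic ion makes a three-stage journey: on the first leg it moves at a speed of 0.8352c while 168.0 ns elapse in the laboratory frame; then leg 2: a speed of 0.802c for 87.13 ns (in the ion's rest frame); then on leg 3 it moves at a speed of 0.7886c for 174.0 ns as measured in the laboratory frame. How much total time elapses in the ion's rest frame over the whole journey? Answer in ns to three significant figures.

τ = 287 ns

Leg 1: γ = 1/√(1 − 0.8352²) = 1/√0.3024 = 1.818; τ_1 = 168.0/1.818 = 92.39 ns.
Leg 2: 87.13 ns is already measured in the ion's rest frame.
Leg 3: γ = 1/√(1 − 0.7886²) = 1/√0.3781 = 1.626; τ_3 = 174.0/1.626 = 107.0 ns.
Total: 92.39 + 87.13 + 107.0 ns.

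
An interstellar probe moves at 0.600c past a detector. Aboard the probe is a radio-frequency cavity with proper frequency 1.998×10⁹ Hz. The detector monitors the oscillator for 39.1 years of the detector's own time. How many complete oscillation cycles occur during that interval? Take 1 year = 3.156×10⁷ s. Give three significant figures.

γ = 1/√(1 − 0.600²) = 5/4 = 1.250
During 39.1 years of lab time, the oscillator's proper time advances by τ = Δt/γ = 39.1/1.250 = 31.28 years = 9.872×10⁸ s.
N = f × τ = 1.998×10⁹ × 9.872×10⁸ = 1.972×10¹⁸.

N = 1.97×10¹⁸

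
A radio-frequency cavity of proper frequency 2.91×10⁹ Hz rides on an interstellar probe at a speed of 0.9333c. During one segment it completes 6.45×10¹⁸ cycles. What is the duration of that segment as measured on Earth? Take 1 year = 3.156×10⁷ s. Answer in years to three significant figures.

Δt = 196 years

γ = 1/√(1 − 0.9333²) = 1/√0.1290 = 2.785
Proper time for N cycles: τ = N/f = 6.45×10¹⁸/(2.91×10⁹) = 2.216×10⁹ s = 70.23 years.
Lab-frame duration Δt = γτ = 2.785 × 70.23 = 195.6 years.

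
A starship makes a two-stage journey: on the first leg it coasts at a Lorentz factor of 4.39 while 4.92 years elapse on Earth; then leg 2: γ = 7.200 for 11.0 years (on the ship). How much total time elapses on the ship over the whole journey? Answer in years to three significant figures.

Leg 1: γ = 4.39; τ_1 = 4.92/4.390 = 1.121 years.
Leg 2: 11.0 years is already measured on the ship.
Total: 1.121 + 11.00 years.

τ = 12.1 years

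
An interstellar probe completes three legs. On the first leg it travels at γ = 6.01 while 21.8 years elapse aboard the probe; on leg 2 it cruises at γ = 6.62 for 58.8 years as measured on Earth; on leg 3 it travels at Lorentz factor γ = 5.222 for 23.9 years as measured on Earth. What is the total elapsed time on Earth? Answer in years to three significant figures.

Δt = 214 years

Leg 1: γ = 6.01; Δt_1 = 6.010 × 21.8 = 131.0 years.
Leg 2: 58.8 years is already measured on Earth.
Leg 3: 23.9 years is already measured on Earth.
Total: 131.0 + 58.80 + 23.90 years.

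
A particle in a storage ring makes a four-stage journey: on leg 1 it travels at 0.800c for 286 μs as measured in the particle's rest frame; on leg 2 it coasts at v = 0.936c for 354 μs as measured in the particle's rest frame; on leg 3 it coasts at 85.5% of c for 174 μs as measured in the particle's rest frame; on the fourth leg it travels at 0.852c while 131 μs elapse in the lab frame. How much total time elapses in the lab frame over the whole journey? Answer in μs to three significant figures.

Leg 1: γ = 1/√(1 − 0.800²) = 5/3 ≈ 1.667; Δt_1 = 1.667 × 286 = 476.7 μs.
Leg 2: γ = 1/√(1 − 0.936²) = 1/√0.1239 = 2.841; Δt_2 = 2.841 × 354 = 1006 μs.
Leg 3: β = 0.855; γ = 1/√(1 − 0.855²) = 1/√0.2690 = 1.928; Δt_3 = 1.928 × 174 = 335.5 μs.
Leg 4: 131 μs is already measured in the lab frame.
Total: 476.7 + 1006 + 335.5 + 131.0 μs.

Δt = 1950 μs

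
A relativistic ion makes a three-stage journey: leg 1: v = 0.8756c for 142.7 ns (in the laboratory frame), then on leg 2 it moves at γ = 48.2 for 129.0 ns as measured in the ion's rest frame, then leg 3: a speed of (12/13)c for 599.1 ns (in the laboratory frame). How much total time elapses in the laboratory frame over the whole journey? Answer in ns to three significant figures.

Δt = 6960 ns

Leg 1: 142.7 ns is already measured in the laboratory frame.
Leg 2: γ = 48.2; Δt_2 = 48.20 × 129.0 = 6218 ns.
Leg 3: 599.1 ns is already measured in the laboratory frame.
Total: 142.7 + 6218 + 599.1 ns.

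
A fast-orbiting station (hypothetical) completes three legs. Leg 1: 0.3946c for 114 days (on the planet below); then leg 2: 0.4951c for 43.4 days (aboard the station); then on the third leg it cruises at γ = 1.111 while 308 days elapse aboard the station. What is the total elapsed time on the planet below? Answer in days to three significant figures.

Leg 1: 114 days is already measured on the planet below.
Leg 2: γ = 1/√(1 − 0.4951²) = 1/√0.7549 = 1.151; Δt_2 = 1.151 × 43.4 = 49.95 days.
Leg 3: γ = 1.111; Δt_3 = 1.111 × 308 = 342.2 days.
Total: 114.0 + 49.95 + 342.2 days.

Δt = 506 days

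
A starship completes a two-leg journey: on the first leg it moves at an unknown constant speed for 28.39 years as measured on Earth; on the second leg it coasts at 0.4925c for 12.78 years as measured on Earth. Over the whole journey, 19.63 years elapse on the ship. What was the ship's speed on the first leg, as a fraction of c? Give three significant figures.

β = 0.954

Leg 1: speed unknown; τ_1 = 28.39/γ_1.
Leg 2: γ = 1/√(1 − 0.4925²) = 1/√0.7574 = 1.149; τ_2 = 12.78/1.149 = 11.12 years.
Total proper time: τ_1 + 11.12 = 19.63, so τ_1 = 19.63 − 11.12 = 8.507 years.
γ_1 = 28.39/8.507 = 3.337; β = √(1 − 1/γ²) = √0.9102.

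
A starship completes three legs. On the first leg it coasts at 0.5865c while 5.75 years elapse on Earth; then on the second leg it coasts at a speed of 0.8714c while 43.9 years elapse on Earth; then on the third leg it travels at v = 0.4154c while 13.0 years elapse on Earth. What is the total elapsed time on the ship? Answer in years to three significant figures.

τ = 38.0 years

Leg 1: γ = 1/√(1 − 0.5865²) = 1/√0.6560 = 1.235; τ_1 = 5.75/1.235 = 4.657 years.
Leg 2: γ = 1/√(1 − 0.8714²) = 1/√0.2407 = 2.038; τ_2 = 43.9/2.038 = 21.54 years.
Leg 3: γ = 1/√(1 − 0.4154²) = 1/√0.8274 = 1.099; τ_3 = 13.0/1.099 = 11.83 years.
Total: 4.657 + 21.54 + 11.83 years.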